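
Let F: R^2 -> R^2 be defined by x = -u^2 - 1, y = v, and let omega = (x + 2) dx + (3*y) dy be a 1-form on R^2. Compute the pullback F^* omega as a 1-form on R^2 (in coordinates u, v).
F^* omega = (2*u*(u^2 - 1)) du + (3*v) dv

Using F^*(f dg) = (f ∘ F) d(g ∘ F), substitute each coordinate x_i by F_i(u, v) in f_i, and replace dx_i by d F_i = (∂F_i/∂u) du + (∂F_i/∂v) dv.
  For the x component: f_1(F) = 1 - u^2; d F_1 = (-2*u) du + (0) dv
  For the y component: f_2(F) = 3*v; d F_2 = (0) du + (1) dv
Combining and collecting du, dv coefficients:
  coeff of du: 2*u*(u^2 - 1)
  coeff of dv: 3*v
F^* omega = (2*u*(u^2 - 1)) du + (3*v) dv.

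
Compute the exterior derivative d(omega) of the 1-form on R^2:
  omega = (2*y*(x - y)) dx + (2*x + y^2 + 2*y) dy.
d(omega) = (-2*x + 4*y + 2) dx ∧ dy

For a 1-form omega = sum_i f_i dx_i, the exterior derivative is
  d(omega) = sum_{i < j} (∂f_j/∂x_i - ∂f_i/∂x_j) dx_i ∧ dx_j.
  coefficient of dx ∧ dy: ∂f_2/∂x - ∂f_1/∂y = ∂(2*x + y^2 + 2*y)/∂x - ∂(2*y*(x - y))/∂y = -2*x + 4*y + 2
Assembling: d(omega) = (-2*x + 4*y + 2) dx ∧ dy.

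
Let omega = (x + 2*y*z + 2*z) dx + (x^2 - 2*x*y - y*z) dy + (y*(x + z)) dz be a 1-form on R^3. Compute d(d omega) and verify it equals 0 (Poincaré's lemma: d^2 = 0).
d(d omega) = 0

Step 1: d omega = sum_{i<j} (∂f_j/∂x_i - ∂f_i/∂x_j) dx_i ∧ dx_j:
  coeff of dx ∧ dy: 2*x - 2*y - 2*z
  coeff of dx ∧ dz: -y - 2
  coeff of dy ∧ dz: x + y + z
Step 2: Apply d again to each 2-form coefficient. The only possible 3-form in R^3 is dx ∧ dy ∧ dz, with coefficient
  ∂(coeff of dy∧dz)/∂x - ∂(coeff of dx∧dz)/∂y + ∂(coeff of dx∧dy)/∂z
  = ∂/∂x (x + y + z) - ∂/∂y (-y - 2) + ∂/∂z (2*x - 2*y - 2*z).
Each of these terms simplifies to sums of mixed partials that cancel in pairs. The result is 0 (by equality of mixed partials for smooth functions — Schwarz / Clairaut).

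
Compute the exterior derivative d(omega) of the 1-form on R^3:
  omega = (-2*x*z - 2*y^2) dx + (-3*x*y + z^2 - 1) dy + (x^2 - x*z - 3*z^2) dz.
d(omega) = (y) dx ∧ dy + (4*x - z) dx ∧ dz + (-2*z) dy ∧ dz

For a 1-form omega = sum_i f_i dx_i, the exterior derivative is
  d(omega) = sum_{i < j} (∂f_j/∂x_i - ∂f_i/∂x_j) dx_i ∧ dx_j.
  coefficient of dx ∧ dy: ∂f_2/∂x - ∂f_1/∂y = ∂(-3*x*y + z^2 - 1)/∂x - ∂(-2*x*z - 2*y^2)/∂y = y
  coefficient of dx ∧ dz: ∂f_3/∂x - ∂f_1/∂z = ∂(x^2 - x*z - 3*z^2)/∂x - ∂(-2*x*z - 2*y^2)/∂z = 4*x - z
  coefficient of dy ∧ dz: ∂f_3/∂y - ∂f_2/∂z = ∂(x^2 - x*z - 3*z^2)/∂y - ∂(-3*x*y + z^2 - 1)/∂z = -2*z
Assembling: d(omega) = (y) dx ∧ dy + (4*x - z) dx ∧ dz + (-2*z) dy ∧ dz.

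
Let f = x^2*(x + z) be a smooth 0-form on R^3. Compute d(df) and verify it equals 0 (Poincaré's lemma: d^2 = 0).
d(df) = 0

Step 1: df = sum_i (∂f/∂x_i) dx_i = (x*(3*x + 2*z)) dx + (0) dy + (x^2) dz.
Step 2: Apply d again. Using the 1-form formula, the coefficient of dx ∧ dy in d(df) is ∂^2 f/∂x ∂y - ∂^2 f/∂y ∂x = (0) - (0) = 0 (equality of mixed partials for smooth f).
Similarly for dx ∧ dz and dy ∧ dz — all coefficients vanish. So d(df) = 0.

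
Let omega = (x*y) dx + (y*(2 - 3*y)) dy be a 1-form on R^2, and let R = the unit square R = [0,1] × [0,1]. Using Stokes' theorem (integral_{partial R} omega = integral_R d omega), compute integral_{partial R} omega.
integral_(partial R) omega = -1/2

Stokes: integral_partial_R omega = integral_R d omega with d omega = (∂Q/∂x - ∂P/∂y) dx ∧ dy.
  ∂Q/∂x = 0
  ∂P/∂y = x
  integrand = ∂Q/∂x - ∂P/∂y = -x.
Integrating over R: integral_0^1 integral_0^1 (-x) dx dy = -1/2.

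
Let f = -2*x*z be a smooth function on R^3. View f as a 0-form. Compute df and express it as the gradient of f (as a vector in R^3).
df = (-2*z) dx + (0) dy + (-2*x) dz; grad f = (-2*z, 0, -2*x)

For a 0-form f, d f = (∂f/∂x) dx + (∂f/∂y) dy + (∂f/∂z) dz. The components of the vector representation are exactly the entries of grad f in Cartesian coordinates:
  ∂f/∂x = -2*z
  ∂f/∂y = 0
  ∂f/∂z = -2*x.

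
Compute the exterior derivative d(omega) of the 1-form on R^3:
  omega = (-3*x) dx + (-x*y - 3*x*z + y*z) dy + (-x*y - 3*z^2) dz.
d(omega) = (-y - 3*z) dx ∧ dy + (-y) dx ∧ dz + (2*x - y) dy ∧ dz

For a 1-form omega = sum_i f_i dx_i, the exterior derivative is
  d(omega) = sum_{i < j} (∂f_j/∂x_i - ∂f_i/∂x_j) dx_i ∧ dx_j.
  coefficient of dx ∧ dy: ∂f_2/∂x - ∂f_1/∂y = ∂(-x*y - 3*x*z + y*z)/∂x - ∂(-3*x)/∂y = -y - 3*z
  coefficient of dx ∧ dz: ∂f_3/∂x - ∂f_1/∂z = ∂(-x*y - 3*z^2)/∂x - ∂(-3*x)/∂z = -y
  coefficient of dy ∧ dz: ∂f_3/∂y - ∂f_2/∂z = ∂(-x*y - 3*z^2)/∂y - ∂(-x*y - 3*x*z + y*z)/∂z = 2*x - y
Assembling: d(omega) = (-y - 3*z) dx ∧ dy + (-y) dx ∧ dz + (2*x - y) dy ∧ dz.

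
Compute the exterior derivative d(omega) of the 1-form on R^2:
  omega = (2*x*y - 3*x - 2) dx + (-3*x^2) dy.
d(omega) = (-8*x) dx ∧ dy

For a 1-form omega = sum_i f_i dx_i, the exterior derivative is
  d(omega) = sum_{i < j} (∂f_j/∂x_i - ∂f_i/∂x_j) dx_i ∧ dx_j.
  coefficient of dx ∧ dy: ∂f_2/∂x - ∂f_1/∂y = ∂(-3*x^2)/∂x - ∂(2*x*y - 3*x - 2)/∂y = -8*x
Assembling: d(omega) = (-8*x) dx ∧ dy.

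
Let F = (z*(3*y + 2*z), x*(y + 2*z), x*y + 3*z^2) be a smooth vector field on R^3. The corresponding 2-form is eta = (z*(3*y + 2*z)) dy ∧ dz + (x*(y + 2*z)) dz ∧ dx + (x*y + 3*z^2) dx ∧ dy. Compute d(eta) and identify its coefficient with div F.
d(eta) = (x + 6*z) dx ∧ dy ∧ dz; div F = x + 6*z

For a 2-form in R^3 of the form above, applying d gives a 3-form with coefficient ∂P/∂x + ∂Q/∂y + ∂R/∂z:
  ∂P/∂x = 0
  ∂Q/∂y = x
  ∂R/∂z = 6*z
Sum = x + 6*z, which is exactly div F.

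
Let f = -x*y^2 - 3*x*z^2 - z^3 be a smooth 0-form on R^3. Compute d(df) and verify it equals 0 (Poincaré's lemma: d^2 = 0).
d(df) = 0

Step 1: df = sum_i (∂f/∂x_i) dx_i = (-y^2 - 3*z^2) dx + (-2*x*y) dy + (3*z*(-2*x - z)) dz.
Step 2: Apply d again. Using the 1-form formula, the coefficient of dx ∧ dy in d(df) is ∂^2 f/∂x ∂y - ∂^2 f/∂y ∂x = (-2*y) - (-2*y) = 0 (equality of mixed partials for smooth f).
Similarly for dx ∧ dz and dy ∧ dz — all coefficients vanish. So d(df) = 0.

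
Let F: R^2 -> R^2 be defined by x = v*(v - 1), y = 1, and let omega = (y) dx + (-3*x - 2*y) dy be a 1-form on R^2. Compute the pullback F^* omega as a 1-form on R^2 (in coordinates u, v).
F^* omega = (2*v - 1) dv

Using F^*(f dg) = (f ∘ F) d(g ∘ F), substitute each coordinate x_i by F_i(u, v) in f_i, and replace dx_i by d F_i = (∂F_i/∂u) du + (∂F_i/∂v) dv.
  For the x component: f_1(F) = 1; d F_1 = (0) du + (2*v - 1) dv
  For the y component: f_2(F) = -3*v^2 + 3*v - 2; d F_2 = (0) du + (0) dv
Combining and collecting du, dv coefficients:
  coeff of du: 0
  coeff of dv: 2*v - 1
F^* omega = (2*v - 1) dv.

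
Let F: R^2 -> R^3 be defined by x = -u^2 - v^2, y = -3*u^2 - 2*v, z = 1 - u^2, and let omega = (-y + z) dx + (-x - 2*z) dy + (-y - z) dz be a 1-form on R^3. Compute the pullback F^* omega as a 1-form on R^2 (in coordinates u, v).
F^* omega = (2*u*(-15*u^2 - 3*v^2 - 4*v + 6)) du + (-4*u^2*v - 6*u^2 - 6*v^2 - 2*v + 4) dv

Using F^*(f dg) = (f ∘ F) d(g ∘ F), substitute each coordinate x_i by F_i(u, v) in f_i, and replace dx_i by d F_i = (∂F_i/∂u) du + (∂F_i/∂v) dv.
  For the x component: f_1(F) = 2*u^2 + 2*v + 1; d F_1 = (-2*u) du + (-2*v) dv
  For the y component: f_2(F) = 3*u^2 + v^2 - 2; d F_2 = (-6*u) du + (-2) dv
  For the z component: f_3(F) = 4*u^2 + 2*v - 1; d F_3 = (-2*u) du + (0) dv
Combining and collecting du, dv coefficients:
  coeff of du: 2*u*(-15*u^2 - 3*v^2 - 4*v + 6)
  coeff of dv: -4*u^2*v - 6*u^2 - 6*v^2 - 2*v + 4
F^* omega = (2*u*(-15*u^2 - 3*v^2 - 4*v + 6)) du + (-4*u^2*v - 6*u^2 - 6*v^2 - 2*v + 4) dv.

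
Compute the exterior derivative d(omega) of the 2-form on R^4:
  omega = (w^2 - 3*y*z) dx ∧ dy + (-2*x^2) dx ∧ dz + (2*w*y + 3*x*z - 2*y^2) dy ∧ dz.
d(omega) = (-3*y + 3*z) dx ∧ dy ∧ dz + (2*w) dx ∧ dy ∧ dw + (2*y) dy ∧ dz ∧ dw

For a 2-form omega = sum_{i<j} g_{ij} dx_i ∧ dx_j, the exterior derivative is
  d(omega) = sum_{i<j} d(g_{ij}) ∧ dx_i ∧ dx_j = sum_{i<j, k} (∂g_{ij}/∂x_k) dx_k ∧ dx_i ∧ dx_j.
Expand each term, using dx_k ∧ dx_i ∧ dx_j = sgn(permutation) dx_{(a)} ∧ dx_{(b)} ∧ dx_{(c)} with (a < b < c) sorted:
  d(w^2 - 3*y*z) includes (∂/∂z)(w^2 - 3*y*z) dz = (-3*y) dz, which multiplied by dx ∧ dy gives (-3*y) dx ∧ dy ∧ dz
  d(w^2 - 3*y*z) includes (∂/∂w)(w^2 - 3*y*z) dw = (2*w) dw, which multiplied by dx ∧ dy gives (2*w) dx ∧ dy ∧ dw
  d(2*w*y + 3*x*z - 2*y^2) includes (∂/∂x)(2*w*y + 3*x*z - 2*y^2) dx = (3*z) dx, which multiplied by dy ∧ dz gives (3*z) dx ∧ dy ∧ dz
  d(2*w*y + 3*x*z - 2*y^2) includes (∂/∂w)(2*w*y + 3*x*z - 2*y^2) dw = (2*y) dw, which multiplied by dy ∧ dz gives (2*y) dy ∧ dz ∧ dw
Collecting like 3-forms: d(omega) = (-3*y + 3*z) dx ∧ dy ∧ dz + (2*w) dx ∧ dy ∧ dw + (2*y) dy ∧ dz ∧ dw.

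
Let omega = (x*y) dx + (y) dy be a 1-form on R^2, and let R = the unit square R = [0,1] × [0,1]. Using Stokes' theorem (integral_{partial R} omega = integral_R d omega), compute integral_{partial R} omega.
integral_(partial R) omega = -1/2

Stokes: integral_partial_R omega = integral_R d omega with d omega = (∂Q/∂x - ∂P/∂y) dx ∧ dy.
  ∂Q/∂x = 0
  ∂P/∂y = x
  integrand = ∂Q/∂x - ∂P/∂y = -x.
Integrating over R: integral_0^1 integral_0^1 (-x) dx dy = -1/2.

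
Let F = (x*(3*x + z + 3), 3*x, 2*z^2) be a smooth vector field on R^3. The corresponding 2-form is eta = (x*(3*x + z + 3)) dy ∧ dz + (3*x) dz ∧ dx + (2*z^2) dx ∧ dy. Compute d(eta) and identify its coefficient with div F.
d(eta) = (6*x + 5*z + 3) dx ∧ dy ∧ dz; div F = 6*x + 5*z + 3

For a 2-form in R^3 of the form above, applying d gives a 3-form with coefficient ∂P/∂x + ∂Q/∂y + ∂R/∂z:
  ∂P/∂x = 6*x + z + 3
  ∂Q/∂y = 0
  ∂R/∂z = 4*z
Sum = 6*x + 5*z + 3, which is exactly div F.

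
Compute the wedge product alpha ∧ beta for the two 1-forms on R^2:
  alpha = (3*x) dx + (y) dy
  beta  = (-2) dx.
alpha ∧ beta = (2*y) dx ∧ dy

Distribute the wedge, using dx_i ∧ dx_j = -dx_j ∧ dx_i and dx_i ∧ dx_i = 0. For each pair (i, j) with i < j, the coefficient of dx_i ∧ dx_j in alpha ∧ beta is (alpha_i * beta_j - alpha_j * beta_i). Collecting: alpha ∧ beta = (2*y) dx ∧ dy.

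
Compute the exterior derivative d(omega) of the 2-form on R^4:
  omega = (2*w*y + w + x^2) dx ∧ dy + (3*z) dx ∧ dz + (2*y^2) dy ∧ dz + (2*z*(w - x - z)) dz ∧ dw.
d(omega) = (2*y + 1) dx ∧ dy ∧ dw + (-2*z) dx ∧ dz ∧ dw

For a 2-form omega = sum_{i<j} g_{ij} dx_i ∧ dx_j, the exterior derivative is
  d(omega) = sum_{i<j} d(g_{ij}) ∧ dx_i ∧ dx_j = sum_{i<j, k} (∂g_{ij}/∂x_k) dx_k ∧ dx_i ∧ dx_j.
Expand each term, using dx_k ∧ dx_i ∧ dx_j = sgn(permutation) dx_{(a)} ∧ dx_{(b)} ∧ dx_{(c)} with (a < b < c) sorted:
  d(2*w*y + w + x^2) includes (∂/∂w)(2*w*y + w + x^2) dw = (2*y + 1) dw, which multiplied by dx ∧ dy gives (2*y + 1) dx ∧ dy ∧ dw
  d(2*z*(w - x - z)) includes (∂/∂x)(2*z*(w - x - z)) dx = (-2*z) dx, which multiplied by dz ∧ dw gives (-2*z) dx ∧ dz ∧ dw
Collecting like 3-forms: d(omega) = (2*y + 1) dx ∧ dy ∧ dw + (-2*z) dx ∧ dz ∧ dw.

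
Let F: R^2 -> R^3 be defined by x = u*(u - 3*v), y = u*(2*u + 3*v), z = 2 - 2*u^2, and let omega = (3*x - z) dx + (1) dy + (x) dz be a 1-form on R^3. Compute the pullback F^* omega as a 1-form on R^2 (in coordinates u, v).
F^* omega = (6*u^3 - 21*u^2*v + 27*u*v^2 + 9*v) du + (3*u*(-5*u^2 + 9*u*v + 3)) dv

Using F^*(f dg) = (f ∘ F) d(g ∘ F), substitute each coordinate x_i by F_i(u, v) in f_i, and replace dx_i by d F_i = (∂F_i/∂u) du + (∂F_i/∂v) dv.
  For the x component: f_1(F) = 5*u^2 - 9*u*v - 2; d F_1 = (2*u - 3*v) du + (-3*u) dv
  For the y component: f_2(F) = 1; d F_2 = (4*u + 3*v) du + (3*u) dv
  For the z component: f_3(F) = u*(u - 3*v); d F_3 = (-4*u) du + (0) dv
Combining and collecting du, dv coefficients:
  coeff of du: 6*u^3 - 21*u^2*v + 27*u*v^2 + 9*v
  coeff of dv: 3*u*(-5*u^2 + 9*u*v + 3)
F^* omega = (6*u^3 - 21*u^2*v + 27*u*v^2 + 9*v) du + (3*u*(-5*u^2 + 9*u*v + 3)) dv.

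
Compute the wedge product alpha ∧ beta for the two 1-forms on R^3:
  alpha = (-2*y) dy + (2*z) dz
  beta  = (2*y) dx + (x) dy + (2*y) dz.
alpha ∧ beta = (4*y^2) dx ∧ dy + (-2*x*z - 4*y^2) dy ∧ dz + (-4*y*z) dx ∧ dz

Distribute the wedge, using dx_i ∧ dx_j = -dx_j ∧ dx_i and dx_i ∧ dx_i = 0. For each pair (i, j) with i < j, the coefficient of dx_i ∧ dx_j in alpha ∧ beta is (alpha_i * beta_j - alpha_j * beta_i). Collecting: alpha ∧ beta = (4*y^2) dx ∧ dy + (-2*x*z - 4*y^2) dy ∧ dz + (-4*y*z) dx ∧ dz.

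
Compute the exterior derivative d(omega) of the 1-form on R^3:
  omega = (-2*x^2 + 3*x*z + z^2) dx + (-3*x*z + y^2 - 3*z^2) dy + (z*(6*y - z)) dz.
d(omega) = (-3*z) dx ∧ dy + (-3*x - 2*z) dx ∧ dz + (3*x + 12*z) dy ∧ dz

For a 1-form omega = sum_i f_i dx_i, the exterior derivative is
  d(omega) = sum_{i < j} (∂f_j/∂x_i - ∂f_i/∂x_j) dx_i ∧ dx_j.
  coefficient of dx ∧ dy: ∂f_2/∂x - ∂f_1/∂y = ∂(-3*x*z + y^2 - 3*z^2)/∂x - ∂(-2*x^2 + 3*x*z + z^2)/∂y = -3*z
  coefficient of dx ∧ dz: ∂f_3/∂x - ∂f_1/∂z = ∂(z*(6*y - z))/∂x - ∂(-2*x^2 + 3*x*z + z^2)/∂z = -3*x - 2*z
  coefficient of dy ∧ dz: ∂f_3/∂y - ∂f_2/∂z = ∂(z*(6*y - z))/∂y - ∂(-3*x*z + y^2 - 3*z^2)/∂z = 3*x + 12*z
Assembling: d(omega) = (-3*z) dx ∧ dy + (-3*x - 2*z) dx ∧ dz + (3*x + 12*z) dy ∧ dz.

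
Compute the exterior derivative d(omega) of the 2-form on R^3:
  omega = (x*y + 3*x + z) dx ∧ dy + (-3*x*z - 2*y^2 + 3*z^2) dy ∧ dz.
d(omega) = (1 - 3*z) dx ∧ dy ∧ dz

For a 2-form omega = sum_{i<j} g_{ij} dx_i ∧ dx_j, the exterior derivative is
  d(omega) = sum_{i<j} d(g_{ij}) ∧ dx_i ∧ dx_j = sum_{i<j, k} (∂g_{ij}/∂x_k) dx_k ∧ dx_i ∧ dx_j.
Expand each term, using dx_k ∧ dx_i ∧ dx_j = sgn(permutation) dx_{(a)} ∧ dx_{(b)} ∧ dx_{(c)} with (a < b < c) sorted:
  d(x*y + 3*x + z) includes (∂/∂z)(x*y + 3*x + z) dz = (1) dz, which multiplied by dx ∧ dy gives (1) dx ∧ dy ∧ dz
  d(-3*x*z - 2*y^2 + 3*z^2) includes (∂/∂x)(-3*x*z - 2*y^2 + 3*z^2) dx = (-3*z) dx, which multiplied by dy ∧ dz gives (-3*z) dx ∧ dy ∧ dz
Collecting like 3-forms: d(omega) = (1 - 3*z) dx ∧ dy ∧ dz.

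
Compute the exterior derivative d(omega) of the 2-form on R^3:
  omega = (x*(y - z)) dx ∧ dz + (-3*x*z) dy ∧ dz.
d(omega) = (-x - 3*z) dx ∧ dy ∧ dz

For a 2-form omega = sum_{i<j} g_{ij} dx_i ∧ dx_j, the exterior derivative is
  d(omega) = sum_{i<j} d(g_{ij}) ∧ dx_i ∧ dx_j = sum_{i<j, k} (∂g_{ij}/∂x_k) dx_k ∧ dx_i ∧ dx_j.
Expand each term, using dx_k ∧ dx_i ∧ dx_j = sgn(permutation) dx_{(a)} ∧ dx_{(b)} ∧ dx_{(c)} with (a < b < c) sorted:
  d(x*(y - z)) includes (∂/∂y)(x*(y - z)) dy = (x) dy, which multiplied by dx ∧ dz gives (-x) dx ∧ dy ∧ dz
  d(-3*x*z) includes (∂/∂x)(-3*x*z) dx = (-3*z) dx, which multiplied by dy ∧ dz gives (-3*z) dx ∧ dy ∧ dz
Collecting like 3-forms: d(omega) = (-x - 3*z) dx ∧ dy ∧ dz.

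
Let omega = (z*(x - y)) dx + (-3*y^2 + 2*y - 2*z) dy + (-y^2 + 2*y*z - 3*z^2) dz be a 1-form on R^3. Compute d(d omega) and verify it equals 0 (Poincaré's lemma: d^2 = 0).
d(d omega) = 0

Step 1: d omega = sum_{i<j} (∂f_j/∂x_i - ∂f_i/∂x_j) dx_i ∧ dx_j:
  coeff of dx ∧ dy: z
  coeff of dx ∧ dz: -x + y
  coeff of dy ∧ dz: -2*y + 2*z + 2
Step 2: Apply d again to each 2-form coefficient. The only possible 3-form in R^3 is dx ∧ dy ∧ dz, with coefficient
  ∂(coeff of dy∧dz)/∂x - ∂(coeff of dx∧dz)/∂y + ∂(coeff of dx∧dy)/∂z
  = ∂/∂x (-2*y + 2*z + 2) - ∂/∂y (-x + y) + ∂/∂z (z).
Each of these terms simplifies to sums of mixed partials that cancel in pairs. The result is 0 (by equality of mixed partials for smooth functions — Schwarz / Clairaut).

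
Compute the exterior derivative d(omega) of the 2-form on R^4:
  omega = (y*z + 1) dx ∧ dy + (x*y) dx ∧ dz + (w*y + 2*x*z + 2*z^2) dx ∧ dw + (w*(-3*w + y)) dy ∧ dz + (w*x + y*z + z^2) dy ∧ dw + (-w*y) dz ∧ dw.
d(omega) = (-x + y) dx ∧ dy ∧ dz + (-2*x - 4*z) dx ∧ dz ∧ dw + (-7*w - 2*z) dy ∧ dz ∧ dw

For a 2-form omega = sum_{i<j} g_{ij} dx_i ∧ dx_j, the exterior derivative is
  d(omega) = sum_{i<j} d(g_{ij}) ∧ dx_i ∧ dx_j = sum_{i<j, k} (∂g_{ij}/∂x_k) dx_k ∧ dx_i ∧ dx_j.
Expand each term, using dx_k ∧ dx_i ∧ dx_j = sgn(permutation) dx_{(a)} ∧ dx_{(b)} ∧ dx_{(c)} with (a < b < c) sorted:
  d(y*z + 1) includes (∂/∂z)(y*z + 1) dz = (y) dz, which multiplied by dx ∧ dy gives (y) dx ∧ dy ∧ dz
  d(x*y) includes (∂/∂y)(x*y) dy = (x) dy, which multiplied by dx ∧ dz gives (-x) dx ∧ dy ∧ dz
  d(w*y + 2*x*z + 2*z^2) includes (∂/∂y)(w*y + 2*x*z + 2*z^2) dy = (w) dy, which multiplied by dx ∧ dw gives (-w) dx ∧ dy ∧ dw
  d(w*y + 2*x*z + 2*z^2) includes (∂/∂z)(w*y + 2*x*z + 2*z^2) dz = (2*x + 4*z) dz, which multiplied by dx ∧ dw gives (-2*x - 4*z) dx ∧ dz ∧ dw
  d(w*(-3*w + y)) includes (∂/∂w)(w*(-3*w + y)) dw = (-6*w + y) dw, which multiplied by dy ∧ dz gives (-6*w + y) dy ∧ dz ∧ dw
  d(w*x + y*z + z^2) includes (∂/∂x)(w*x + y*z + z^2) dx = (w) dx, which multiplied by dy ∧ dw gives (w) dx ∧ dy ∧ dw
  d(w*x + y*z + z^2) includes (∂/∂z)(w*x + y*z + z^2) dz = (y + 2*z) dz, which multiplied by dy ∧ dw gives (-y - 2*z) dy ∧ dz ∧ dw
  d(-w*y) includes (∂/∂y)(-w*y) dy = (-w) dy, which multiplied by dz ∧ dw gives (-w) dy ∧ dz ∧ dw
Collecting like 3-forms: d(omega) = (-x + y) dx ∧ dy ∧ dz + (-2*x - 4*z) dx ∧ dz ∧ dw + (-7*w - 2*z) dy ∧ dz ∧ dw.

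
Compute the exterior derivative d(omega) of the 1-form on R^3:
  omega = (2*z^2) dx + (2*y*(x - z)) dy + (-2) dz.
d(omega) = (2*y) dx ∧ dy + (-4*z) dx ∧ dz + (2*y) dy ∧ dz

For a 1-form omega = sum_i f_i dx_i, the exterior derivative is
  d(omega) = sum_{i < j} (∂f_j/∂x_i - ∂f_i/∂x_j) dx_i ∧ dx_j.
  coefficient of dx ∧ dy: ∂f_2/∂x - ∂f_1/∂y = ∂(2*y*(x - z))/∂x - ∂(2*z^2)/∂y = 2*y
  coefficient of dx ∧ dz: ∂f_3/∂x - ∂f_1/∂z = ∂(-2)/∂x - ∂(2*z^2)/∂z = -4*z
  coefficient of dy ∧ dz: ∂f_3/∂y - ∂f_2/∂z = ∂(-2)/∂y - ∂(2*y*(x - z))/∂z = 2*y
Assembling: d(omega) = (2*y) dx ∧ dy + (-4*z) dx ∧ dz + (2*y) dy ∧ dz.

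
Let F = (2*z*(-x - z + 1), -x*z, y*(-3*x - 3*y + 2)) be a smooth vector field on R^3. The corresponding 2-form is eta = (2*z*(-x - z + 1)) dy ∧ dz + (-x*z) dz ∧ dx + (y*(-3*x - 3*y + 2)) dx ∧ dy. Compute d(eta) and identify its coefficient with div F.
d(eta) = (-2*z) dx ∧ dy ∧ dz; div F = -2*z

For a 2-form in R^3 of the form above, applying d gives a 3-form with coefficient ∂P/∂x + ∂Q/∂y + ∂R/∂z:
  ∂P/∂x = -2*z
  ∂Q/∂y = 0
  ∂R/∂z = 0
Sum = -2*z, which is exactly div F.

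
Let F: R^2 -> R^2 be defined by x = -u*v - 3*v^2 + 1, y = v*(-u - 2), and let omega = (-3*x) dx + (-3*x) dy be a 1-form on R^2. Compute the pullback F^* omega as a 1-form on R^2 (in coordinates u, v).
F^* omega = (6*v*(-u*v - 3*v^2 + 1)) du + (-6*u^2*v - 36*u*v^2 - 6*u*v + 6*u - 54*v^3 - 18*v^2 + 18*v + 6) dv

Using F^*(f dg) = (f ∘ F) d(g ∘ F), substitute each coordinate x_i by F_i(u, v) in f_i, and replace dx_i by d F_i = (∂F_i/∂u) du + (∂F_i/∂v) dv.
  For the x component: f_1(F) = 3*u*v + 9*v^2 - 3; d F_1 = (-v) du + (-u - 6*v) dv
  For the y component: f_2(F) = 3*u*v + 9*v^2 - 3; d F_2 = (-v) du + (-u - 2) dv
Combining and collecting du, dv coefficients:
  coeff of du: 6*v*(-u*v - 3*v^2 + 1)
  coeff of dv: -6*u^2*v - 36*u*v^2 - 6*u*v + 6*u - 54*v^3 - 18*v^2 + 18*v + 6
F^* omega = (6*v*(-u*v - 3*v^2 + 1)) du + (-6*u^2*v - 36*u*v^2 - 6*u*v + 6*u - 54*v^3 - 18*v^2 + 18*v + 6) dv.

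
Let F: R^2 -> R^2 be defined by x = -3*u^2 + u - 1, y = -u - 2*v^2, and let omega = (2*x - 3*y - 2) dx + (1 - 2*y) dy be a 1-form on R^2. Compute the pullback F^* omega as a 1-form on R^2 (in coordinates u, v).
F^* omega = (36*u^3 - 36*u^2 - 36*u*v^2 + 27*u + 2*v^2 - 5) du + (4*v*(-2*u - 4*v^2 - 1)) dv

Using F^*(f dg) = (f ∘ F) d(g ∘ F), substitute each coordinate x_i by F_i(u, v) in f_i, and replace dx_i by d F_i = (∂F_i/∂u) du + (∂F_i/∂v) dv.
  For the x component: f_1(F) = -6*u^2 + 5*u + 6*v^2 - 4; d F_1 = (1 - 6*u) du + (0) dv
  For the y component: f_2(F) = 2*u + 4*v^2 + 1; d F_2 = (-1) du + (-4*v) dv
Combining and collecting du, dv coefficients:
  coeff of du: 36*u^3 - 36*u^2 - 36*u*v^2 + 27*u + 2*v^2 - 5
  coeff of dv: 4*v*(-2*u - 4*v^2 - 1)
F^* omega = (36*u^3 - 36*u^2 - 36*u*v^2 + 27*u + 2*v^2 - 5) du + (4*v*(-2*u - 4*v^2 - 1)) dv.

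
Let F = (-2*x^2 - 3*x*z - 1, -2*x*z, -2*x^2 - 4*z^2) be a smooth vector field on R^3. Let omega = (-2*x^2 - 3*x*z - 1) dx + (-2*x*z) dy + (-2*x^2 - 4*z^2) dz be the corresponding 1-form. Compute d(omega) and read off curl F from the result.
d(omega) = (2*x) dy ∧ dz + (x) dz ∧ dx + (-2*z) dx ∧ dy; curl F = (2*x, x, -2*z)

d omega = sum_{i<j} (∂f_j/∂x_i - ∂f_i/∂x_j) dx_i ∧ dx_j. Under the identification (dy ∧ dz, dz ∧ dx, dx ∧ dy) ↔ (e_x, e_y, e_z), the coefficients are exactly the components of curl F. Compute:
  ∂R/∂y - ∂Q/∂z = (0) - (-2*x) = 2*x
  ∂P/∂z - ∂R/∂x = (-3*x) - (-4*x) = x
  ∂Q/∂x - ∂P/∂y = (-2*z) - (0) = -2*z.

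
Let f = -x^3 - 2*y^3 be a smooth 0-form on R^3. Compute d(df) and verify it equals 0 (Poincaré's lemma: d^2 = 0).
d(df) = 0

Step 1: df = sum_i (∂f/∂x_i) dx_i = (-3*x^2) dx + (-6*y^2) dy + (0) dz.
Step 2: Apply d again. Using the 1-form formula, the coefficient of dx ∧ dy in d(df) is ∂^2 f/∂x ∂y - ∂^2 f/∂y ∂x = (0) - (0) = 0 (equality of mixed partials for smooth f).
Similarly for dx ∧ dz and dy ∧ dz — all coefficients vanish. So d(df) = 0.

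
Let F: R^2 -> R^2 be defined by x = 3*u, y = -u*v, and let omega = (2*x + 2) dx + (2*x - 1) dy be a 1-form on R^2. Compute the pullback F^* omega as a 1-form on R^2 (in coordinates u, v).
F^* omega = (-6*u*v + 18*u + v + 6) du + (u*(1 - 6*u)) dv

Using F^*(f dg) = (f ∘ F) d(g ∘ F), substitute each coordinate x_i by F_i(u, v) in f_i, and replace dx_i by d F_i = (∂F_i/∂u) du + (∂F_i/∂v) dv.
  For the x component: f_1(F) = 6*u + 2; d F_1 = (3) du + (0) dv
  For the y component: f_2(F) = 6*u - 1; d F_2 = (-v) du + (-u) dv
Combining and collecting du, dv coefficients:
  coeff of du: -6*u*v + 18*u + v + 6
  coeff of dv: u*(1 - 6*u)
F^* omega = (-6*u*v + 18*u + v + 6) du + (u*(1 - 6*u)) dv.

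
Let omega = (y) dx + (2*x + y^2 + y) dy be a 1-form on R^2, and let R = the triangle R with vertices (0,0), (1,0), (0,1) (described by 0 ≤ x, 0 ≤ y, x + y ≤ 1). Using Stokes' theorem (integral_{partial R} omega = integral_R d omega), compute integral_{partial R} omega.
integral_(partial R) omega = 1/2

Stokes: integral_partial_R omega = integral_R d omega with d omega = (∂Q/∂x - ∂P/∂y) dx ∧ dy.
  ∂Q/∂x = 2
  ∂P/∂y = 1
  integrand = ∂Q/∂x - ∂P/∂y = 1.
Integrating over R: integral_0^1 integral_0^{1-x} (1) dy dx = 1/2.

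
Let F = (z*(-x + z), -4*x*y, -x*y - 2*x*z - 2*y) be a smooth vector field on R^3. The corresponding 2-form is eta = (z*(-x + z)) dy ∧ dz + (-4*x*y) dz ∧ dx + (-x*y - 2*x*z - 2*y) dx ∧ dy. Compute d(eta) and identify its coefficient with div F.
d(eta) = (-6*x - z) dx ∧ dy ∧ dz; div F = -6*x - z

For a 2-form in R^3 of the form above, applying d gives a 3-form with coefficient ∂P/∂x + ∂Q/∂y + ∂R/∂z:
  ∂P/∂x = -z
  ∂Q/∂y = -4*x
  ∂R/∂z = -2*x
Sum = -6*x - z, which is exactly div F.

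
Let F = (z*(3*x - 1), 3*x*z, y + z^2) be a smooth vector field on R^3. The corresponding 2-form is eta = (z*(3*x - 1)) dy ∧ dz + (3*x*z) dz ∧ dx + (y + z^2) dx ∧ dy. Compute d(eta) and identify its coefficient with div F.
d(eta) = (5*z) dx ∧ dy ∧ dz; div F = 5*z

For a 2-form in R^3 of the form above, applying d gives a 3-form with coefficient ∂P/∂x + ∂Q/∂y + ∂R/∂z:
  ∂P/∂x = 3*z
  ∂Q/∂y = 0
  ∂R/∂z = 2*z
Sum = 5*z, which is exactly div F.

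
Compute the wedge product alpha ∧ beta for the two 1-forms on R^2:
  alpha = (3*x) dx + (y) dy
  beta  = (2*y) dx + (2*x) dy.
alpha ∧ beta = (6*x^2 - 2*y^2) dx ∧ dy

Distribute the wedge, using dx_i ∧ dx_j = -dx_j ∧ dx_i and dx_i ∧ dx_i = 0. For each pair (i, j) with i < j, the coefficient of dx_i ∧ dx_j in alpha ∧ beta is (alpha_i * beta_j - alpha_j * beta_i). Collecting: alpha ∧ beta = (6*x^2 - 2*y^2) dx ∧ dy.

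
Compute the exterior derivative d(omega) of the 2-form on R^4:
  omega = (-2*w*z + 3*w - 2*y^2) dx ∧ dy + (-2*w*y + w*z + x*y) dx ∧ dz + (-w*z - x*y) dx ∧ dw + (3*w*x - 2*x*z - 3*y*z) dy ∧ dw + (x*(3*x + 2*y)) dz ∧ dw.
d(omega) = (-x) dx ∧ dy ∧ dz + (3*w + x - 4*z + 3) dx ∧ dy ∧ dw + (w + 6*x + z) dx ∧ dz ∧ dw + (4*x + 3*y) dy ∧ dz ∧ dw

For a 2-form omega = sum_{i<j} g_{ij} dx_i ∧ dx_j, the exterior derivative is
  d(omega) = sum_{i<j} d(g_{ij}) ∧ dx_i ∧ dx_j = sum_{i<j, k} (∂g_{ij}/∂x_k) dx_k ∧ dx_i ∧ dx_j.
Expand each term, using dx_k ∧ dx_i ∧ dx_j = sgn(permutation) dx_{(a)} ∧ dx_{(b)} ∧ dx_{(c)} with (a < b < c) sorted:
  d(-2*w*z + 3*w - 2*y^2) includes (∂/∂z)(-2*w*z + 3*w - 2*y^2) dz = (-2*w) dz, which multiplied by dx ∧ dy gives (-2*w) dx ∧ dy ∧ dz
  d(-2*w*z + 3*w - 2*y^2) includes (∂/∂w)(-2*w*z + 3*w - 2*y^2) dw = (3 - 2*z) dw, which multiplied by dx ∧ dy gives (3 - 2*z) dx ∧ dy ∧ dw
  d(-2*w*y + w*z + x*y) includes (∂/∂y)(-2*w*y + w*z + x*y) dy = (-2*w + x) dy, which multiplied by dx ∧ dz gives (2*w - x) dx ∧ dy ∧ dz
  d(-2*w*y + w*z + x*y) includes (∂/∂w)(-2*w*y + w*z + x*y) dw = (-2*y + z) dw, which multiplied by dx ∧ dz gives (-2*y + z) dx ∧ dz ∧ dw
  d(-w*z - x*y) includes (∂/∂y)(-w*z - x*y) dy = (-x) dy, which multiplied by dx ∧ dw gives (x) dx ∧ dy ∧ dw
  d(-w*z - x*y) includes (∂/∂z)(-w*z - x*y) dz = (-w) dz, which multiplied by dx ∧ dw gives (w) dx ∧ dz ∧ dw
  d(3*w*x - 2*x*z - 3*y*z) includes (∂/∂x)(3*w*x - 2*x*z - 3*y*z) dx = (3*w - 2*z) dx, which multiplied by dy ∧ dw gives (3*w - 2*z) dx ∧ dy ∧ dw
  d(3*w*x - 2*x*z - 3*y*z) includes (∂/∂z)(3*w*x - 2*x*z - 3*y*z) dz = (-2*x - 3*y) dz, which multiplied by dy ∧ dw gives (2*x + 3*y) dy ∧ dz ∧ dw
  d(x*(3*x + 2*y)) includes (∂/∂x)(x*(3*x + 2*y)) dx = (6*x + 2*y) dx, which multiplied by dz ∧ dw gives (6*x + 2*y) dx ∧ dz ∧ dw
  d(x*(3*x + 2*y)) includes (∂/∂y)(x*(3*x + 2*y)) dy = (2*x) dy, which multiplied by dz ∧ dw gives (2*x) dy ∧ dz ∧ dw
Collecting like 3-forms: d(omega) = (-x) dx ∧ dy ∧ dz + (3*w + x - 4*z + 3) dx ∧ dy ∧ dw + (w + 6*x + z) dx ∧ dz ∧ dw + (4*x + 3*y) dy ∧ dz ∧ dw.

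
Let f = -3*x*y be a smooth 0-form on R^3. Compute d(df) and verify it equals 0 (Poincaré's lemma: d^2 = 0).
d(df) = 0

Step 1: df = sum_i (∂f/∂x_i) dx_i = (-3*y) dx + (-3*x) dy + (0) dz.
Step 2: Apply d again. Using the 1-form formula, the coefficient of dx ∧ dy in d(df) is ∂^2 f/∂x ∂y - ∂^2 f/∂y ∂x = (-3) - (-3) = 0 (equality of mixed partials for smooth f).
Similarly for dx ∧ dz and dy ∧ dz — all coefficients vanish. So d(df) = 0.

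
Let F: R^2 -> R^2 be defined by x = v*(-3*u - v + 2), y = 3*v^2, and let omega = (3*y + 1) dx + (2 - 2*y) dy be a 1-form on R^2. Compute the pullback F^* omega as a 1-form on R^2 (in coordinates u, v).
F^* omega = (-27*v^3 - 3*v) du + (-27*u*v^2 - 3*u - 54*v^3 + 18*v^2 + 10*v + 2) dv

Using F^*(f dg) = (f ∘ F) d(g ∘ F), substitute each coordinate x_i by F_i(u, v) in f_i, and replace dx_i by d F_i = (∂F_i/∂u) du + (∂F_i/∂v) dv.
  For the x component: f_1(F) = 9*v^2 + 1; d F_1 = (-3*v) du + (-3*u - 2*v + 2) dv
  For the y component: f_2(F) = 2 - 6*v^2; d F_2 = (0) du + (6*v) dv
Combining and collecting du, dv coefficients:
  coeff of du: -27*v^3 - 3*v
  coeff of dv: -27*u*v^2 - 3*u - 54*v^3 + 18*v^2 + 10*v + 2
F^* omega = (-27*v^3 - 3*v) du + (-27*u*v^2 - 3*u - 54*v^3 + 18*v^2 + 10*v + 2) dv.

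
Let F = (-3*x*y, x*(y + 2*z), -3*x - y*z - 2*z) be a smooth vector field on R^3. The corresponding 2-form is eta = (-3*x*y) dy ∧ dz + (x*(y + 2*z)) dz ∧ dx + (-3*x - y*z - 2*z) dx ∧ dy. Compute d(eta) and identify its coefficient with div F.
d(eta) = (x - 4*y - 2) dx ∧ dy ∧ dz; div F = x - 4*y - 2

For a 2-form in R^3 of the form above, applying d gives a 3-form with coefficient ∂P/∂x + ∂Q/∂y + ∂R/∂z:
  ∂P/∂x = -3*y
  ∂Q/∂y = x
  ∂R/∂z = -y - 2
Sum = x - 4*y - 2, which is exactly div F.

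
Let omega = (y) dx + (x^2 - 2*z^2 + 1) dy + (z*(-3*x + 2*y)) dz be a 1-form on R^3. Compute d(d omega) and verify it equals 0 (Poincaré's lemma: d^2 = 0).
d(d omega) = 0

Step 1: d omega = sum_{i<j} (∂f_j/∂x_i - ∂f_i/∂x_j) dx_i ∧ dx_j:
  coeff of dx ∧ dy: 2*x - 1
  coeff of dx ∧ dz: -3*z
  coeff of dy ∧ dz: 6*z
Step 2: Apply d again to each 2-form coefficient. The only possible 3-form in R^3 is dx ∧ dy ∧ dz, with coefficient
  ∂(coeff of dy∧dz)/∂x - ∂(coeff of dx∧dz)/∂y + ∂(coeff of dx∧dy)/∂z
  = ∂/∂x (6*z) - ∂/∂y (-3*z) + ∂/∂z (2*x - 1).
Each of these terms simplifies to sums of mixed partials that cancel in pairs. The result is 0 (by equality of mixed partials for smooth functions — Schwarz / Clairaut).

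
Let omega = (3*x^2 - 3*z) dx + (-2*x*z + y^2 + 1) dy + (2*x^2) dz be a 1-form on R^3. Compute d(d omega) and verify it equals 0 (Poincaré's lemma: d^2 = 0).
d(d omega) = 0

Step 1: d omega = sum_{i<j} (∂f_j/∂x_i - ∂f_i/∂x_j) dx_i ∧ dx_j:
  coeff of dx ∧ dy: -2*z
  coeff of dx ∧ dz: 4*x + 3
  coeff of dy ∧ dz: 2*x
Step 2: Apply d again to each 2-form coefficient. The only possible 3-form in R^3 is dx ∧ dy ∧ dz, with coefficient
  ∂(coeff of dy∧dz)/∂x - ∂(coeff of dx∧dz)/∂y + ∂(coeff of dx∧dy)/∂z
  = ∂/∂x (2*x) - ∂/∂y (4*x + 3) + ∂/∂z (-2*z).
Each of these terms simplifies to sums of mixed partials that cancel in pairs. The result is 0 (by equality of mixed partials for smooth functions — Schwarz / Clairaut).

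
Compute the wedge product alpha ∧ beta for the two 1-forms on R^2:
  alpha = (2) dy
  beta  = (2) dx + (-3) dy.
alpha ∧ beta = (-4) dx ∧ dy

Distribute the wedge, using dx_i ∧ dx_j = -dx_j ∧ dx_i and dx_i ∧ dx_i = 0. For each pair (i, j) with i < j, the coefficient of dx_i ∧ dx_j in alpha ∧ beta is (alpha_i * beta_j - alpha_j * beta_i). Collecting: alpha ∧ beta = (-4) dx ∧ dy.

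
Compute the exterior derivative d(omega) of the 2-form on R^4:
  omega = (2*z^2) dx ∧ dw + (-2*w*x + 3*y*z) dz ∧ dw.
d(omega) = (-2*w - 4*z) dx ∧ dz ∧ dw + (3*z) dy ∧ dz ∧ dw

For a 2-form omega = sum_{i<j} g_{ij} dx_i ∧ dx_j, the exterior derivative is
  d(omega) = sum_{i<j} d(g_{ij}) ∧ dx_i ∧ dx_j = sum_{i<j, k} (∂g_{ij}/∂x_k) dx_k ∧ dx_i ∧ dx_j.
Expand each term, using dx_k ∧ dx_i ∧ dx_j = sgn(permutation) dx_{(a)} ∧ dx_{(b)} ∧ dx_{(c)} with (a < b < c) sorted:
  d(2*z^2) includes (∂/∂z)(2*z^2) dz = (4*z) dz, which multiplied by dx ∧ dw gives (-4*z) dx ∧ dz ∧ dw
  d(-2*w*x + 3*y*z) includes (∂/∂x)(-2*w*x + 3*y*z) dx = (-2*w) dx, which multiplied by dz ∧ dw gives (-2*w) dx ∧ dz ∧ dw
  d(-2*w*x + 3*y*z) includes (∂/∂y)(-2*w*x + 3*y*z) dy = (3*z) dy, which multiplied by dz ∧ dw gives (3*z) dy ∧ dz ∧ dw
Collecting like 3-forms: d(omega) = (-2*w - 4*z) dx ∧ dz ∧ dw + (3*z) dy ∧ dz ∧ dw.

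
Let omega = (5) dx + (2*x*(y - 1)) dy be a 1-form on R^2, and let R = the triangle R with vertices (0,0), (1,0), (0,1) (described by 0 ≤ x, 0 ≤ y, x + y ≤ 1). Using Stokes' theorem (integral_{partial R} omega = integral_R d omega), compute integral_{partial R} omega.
integral_(partial R) omega = -2/3

Stokes: integral_partial_R omega = integral_R d omega with d omega = (∂Q/∂x - ∂P/∂y) dx ∧ dy.
  ∂Q/∂x = 2*y - 2
  ∂P/∂y = 0
  integrand = ∂Q/∂x - ∂P/∂y = 2*y - 2.
Integrating over R: integral_0^1 integral_0^{1-x} (2*y - 2) dy dx = -2/3.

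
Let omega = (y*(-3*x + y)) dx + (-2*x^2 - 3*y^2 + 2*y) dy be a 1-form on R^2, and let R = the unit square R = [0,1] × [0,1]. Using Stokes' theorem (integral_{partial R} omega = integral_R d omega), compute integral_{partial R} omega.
integral_(partial R) omega = -3/2

Stokes: integral_partial_R omega = integral_R d omega with d omega = (∂Q/∂x - ∂P/∂y) dx ∧ dy.
  ∂Q/∂x = -4*x
  ∂P/∂y = -3*x + 2*y
  integrand = ∂Q/∂x - ∂P/∂y = -x - 2*y.
Integrating over R: integral_0^1 integral_0^1 (-x - 2*y) dx dy = -3/2.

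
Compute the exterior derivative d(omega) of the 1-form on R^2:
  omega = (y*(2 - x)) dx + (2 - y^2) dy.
d(omega) = (x - 2) dx ∧ dy

For a 1-form omega = sum_i f_i dx_i, the exterior derivative is
  d(omega) = sum_{i < j} (∂f_j/∂x_i - ∂f_i/∂x_j) dx_i ∧ dx_j.
  coefficient of dx ∧ dy: ∂f_2/∂x - ∂f_1/∂y = ∂(2 - y^2)/∂x - ∂(y*(2 - x))/∂y = x - 2
Assembling: d(omega) = (x - 2) dx ∧ dy.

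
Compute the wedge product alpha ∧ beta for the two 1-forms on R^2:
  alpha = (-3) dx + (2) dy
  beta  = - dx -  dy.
alpha ∧ beta = (5) dx ∧ dy

Distribute the wedge, using dx_i ∧ dx_j = -dx_j ∧ dx_i and dx_i ∧ dx_i = 0. For each pair (i, j) with i < j, the coefficient of dx_i ∧ dx_j in alpha ∧ beta is (alpha_i * beta_j - alpha_j * beta_i). Collecting: alpha ∧ beta = (5) dx ∧ dy.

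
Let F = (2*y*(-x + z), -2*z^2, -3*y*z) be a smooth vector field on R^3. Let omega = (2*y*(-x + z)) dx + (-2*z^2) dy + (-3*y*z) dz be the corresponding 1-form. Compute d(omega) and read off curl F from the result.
d(omega) = (z) dy ∧ dz + (2*y) dz ∧ dx + (2*x - 2*z) dx ∧ dy; curl F = (z, 2*y, 2*x - 2*z)

d omega = sum_{i<j} (∂f_j/∂x_i - ∂f_i/∂x_j) dx_i ∧ dx_j. Under the identification (dy ∧ dz, dz ∧ dx, dx ∧ dy) ↔ (e_x, e_y, e_z), the coefficients are exactly the components of curl F. Compute:
  ∂R/∂y - ∂Q/∂z = (-3*z) - (-4*z) = z
  ∂P/∂z - ∂R/∂x = (2*y) - (0) = 2*y
  ∂Q/∂x - ∂P/∂y = (0) - (-2*x + 2*z) = 2*x - 2*z.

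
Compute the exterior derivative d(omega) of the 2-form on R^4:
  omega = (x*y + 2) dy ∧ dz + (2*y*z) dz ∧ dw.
d(omega) = (y) dx ∧ dy ∧ dz + (2*z) dy ∧ dz ∧ dw

For a 2-form omega = sum_{i<j} g_{ij} dx_i ∧ dx_j, the exterior derivative is
  d(omega) = sum_{i<j} d(g_{ij}) ∧ dx_i ∧ dx_j = sum_{i<j, k} (∂g_{ij}/∂x_k) dx_k ∧ dx_i ∧ dx_j.
Expand each term, using dx_k ∧ dx_i ∧ dx_j = sgn(permutation) dx_{(a)} ∧ dx_{(b)} ∧ dx_{(c)} with (a < b < c) sorted:
  d(x*y + 2) includes (∂/∂x)(x*y + 2) dx = (y) dx, which multiplied by dy ∧ dz gives (y) dx ∧ dy ∧ dz
  d(2*y*z) includes (∂/∂y)(2*y*z) dy = (2*z) dy, which multiplied by dz ∧ dw gives (2*z) dy ∧ dz ∧ dw
Collecting like 3-forms: d(omega) = (y) dx ∧ dy ∧ dz + (2*z) dy ∧ dz ∧ dw.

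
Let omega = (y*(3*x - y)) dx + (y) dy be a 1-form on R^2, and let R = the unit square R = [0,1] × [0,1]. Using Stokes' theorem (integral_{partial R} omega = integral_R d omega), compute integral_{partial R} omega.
integral_(partial R) omega = -1/2

Stokes: integral_partial_R omega = integral_R d omega with d omega = (∂Q/∂x - ∂P/∂y) dx ∧ dy.
  ∂Q/∂x = 0
  ∂P/∂y = 3*x - 2*y
  integrand = ∂Q/∂x - ∂P/∂y = -3*x + 2*y.
Integrating over R: integral_0^1 integral_0^1 (-3*x + 2*y) dx dy = -1/2.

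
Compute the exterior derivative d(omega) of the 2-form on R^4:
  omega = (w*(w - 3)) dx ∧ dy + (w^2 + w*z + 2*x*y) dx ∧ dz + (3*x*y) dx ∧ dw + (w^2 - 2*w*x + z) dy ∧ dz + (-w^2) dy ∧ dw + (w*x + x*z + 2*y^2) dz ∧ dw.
d(omega) = (2*w - 3*x - 3) dx ∧ dy ∧ dw + (-2*w - 2*x) dx ∧ dy ∧ dz + (3*w + 2*z) dx ∧ dz ∧ dw + (2*w - 2*x + 4*y) dy ∧ dz ∧ dw

For a 2-form omega = sum_{i<j} g_{ij} dx_i ∧ dx_j, the exterior derivative is
  d(omega) = sum_{i<j} d(g_{ij}) ∧ dx_i ∧ dx_j = sum_{i<j, k} (∂g_{ij}/∂x_k) dx_k ∧ dx_i ∧ dx_j.
Expand each term, using dx_k ∧ dx_i ∧ dx_j = sgn(permutation) dx_{(a)} ∧ dx_{(b)} ∧ dx_{(c)} with (a < b < c) sorted:
  d(w*(w - 3)) includes (∂/∂w)(w*(w - 3)) dw = (2*w - 3) dw, which multiplied by dx ∧ dy gives (2*w - 3) dx ∧ dy ∧ dw
  d(w^2 + w*z + 2*x*y) includes (∂/∂y)(w^2 + w*z + 2*x*y) dy = (2*x) dy, which multiplied by dx ∧ dz gives (-2*x) dx ∧ dy ∧ dz
  d(w^2 + w*z + 2*x*y) includes (∂/∂w)(w^2 + w*z + 2*x*y) dw = (2*w + z) dw, which multiplied by dx ∧ dz gives (2*w + z) dx ∧ dz ∧ dw
  d(3*x*y) includes (∂/∂y)(3*x*y) dy = (3*x) dy, which multiplied by dx ∧ dw gives (-3*x) dx ∧ dy ∧ dw
  d(w^2 - 2*w*x + z) includes (∂/∂x)(w^2 - 2*w*x + z) dx = (-2*w) dx, which multiplied by dy ∧ dz gives (-2*w) dx ∧ dy ∧ dz
  d(w^2 - 2*w*x + z) includes (∂/∂w)(w^2 - 2*w*x + z) dw = (2*w - 2*x) dw, which multiplied by dy ∧ dz gives (2*w - 2*x) dy ∧ dz ∧ dw
  d(w*x + x*z + 2*y^2) includes (∂/∂x)(w*x + x*z + 2*y^2) dx = (w + z) dx, which multiplied by dz ∧ dw gives (w + z) dx ∧ dz ∧ dw
  d(w*x + x*z + 2*y^2) includes (∂/∂y)(w*x + x*z + 2*y^2) dy = (4*y) dy, which multiplied by dz ∧ dw gives (4*y) dy ∧ dz ∧ dw
Collecting like 3-forms: d(omega) = (2*w - 3*x - 3) dx ∧ dy ∧ dw + (-2*w - 2*x) dx ∧ dy ∧ dz + (3*w + 2*z) dx ∧ dz ∧ dw + (2*w - 2*x + 4*y) dy ∧ dz ∧ dw.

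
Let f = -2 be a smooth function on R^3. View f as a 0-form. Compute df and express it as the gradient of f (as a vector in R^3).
df = (0) dx + (0) dy + (0) dz; grad f = (0, 0, 0)

For a 0-form f, d f = (∂f/∂x) dx + (∂f/∂y) dy + (∂f/∂z) dz. The components of the vector representation are exactly the entries of grad f in Cartesian coordinates:
  ∂f/∂x = 0
  ∂f/∂y = 0
  ∂f/∂z = 0.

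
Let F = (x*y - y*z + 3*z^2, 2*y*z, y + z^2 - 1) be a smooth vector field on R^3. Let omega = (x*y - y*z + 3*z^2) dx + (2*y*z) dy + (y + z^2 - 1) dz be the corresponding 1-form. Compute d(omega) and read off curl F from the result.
d(omega) = (1 - 2*y) dy ∧ dz + (-y + 6*z) dz ∧ dx + (-x + z) dx ∧ dy; curl F = (1 - 2*y, -y + 6*z, -x + z)

d omega = sum_{i<j} (∂f_j/∂x_i - ∂f_i/∂x_j) dx_i ∧ dx_j. Under the identification (dy ∧ dz, dz ∧ dx, dx ∧ dy) ↔ (e_x, e_y, e_z), the coefficients are exactly the components of curl F. Compute:
  ∂R/∂y - ∂Q/∂z = (1) - (2*y) = 1 - 2*y
  ∂P/∂z - ∂R/∂x = (-y + 6*z) - (0) = -y + 6*z
  ∂Q/∂x - ∂P/∂y = (0) - (x - z) = -x + z.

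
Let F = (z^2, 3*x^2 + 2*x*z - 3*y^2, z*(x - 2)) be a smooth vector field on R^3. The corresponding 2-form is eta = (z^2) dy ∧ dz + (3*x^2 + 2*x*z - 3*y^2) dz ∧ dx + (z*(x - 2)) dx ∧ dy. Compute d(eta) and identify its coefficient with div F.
d(eta) = (x - 6*y - 2) dx ∧ dy ∧ dz; div F = x - 6*y - 2

For a 2-form in R^3 of the form above, applying d gives a 3-form with coefficient ∂P/∂x + ∂Q/∂y + ∂R/∂z:
  ∂P/∂x = 0
  ∂Q/∂y = -6*y
  ∂R/∂z = x - 2
Sum = x - 6*y - 2, which is exactly div F.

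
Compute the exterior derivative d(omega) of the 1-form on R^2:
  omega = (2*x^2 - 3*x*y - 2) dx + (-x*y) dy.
d(omega) = (3*x - y) dx ∧ dy

For a 1-form omega = sum_i f_i dx_i, the exterior derivative is
  d(omega) = sum_{i < j} (∂f_j/∂x_i - ∂f_i/∂x_j) dx_i ∧ dx_j.
  coefficient of dx ∧ dy: ∂f_2/∂x - ∂f_1/∂y = ∂(-x*y)/∂x - ∂(2*x^2 - 3*x*y - 2)/∂y = 3*x - y
Assembling: d(omega) = (3*x - y) dx ∧ dy.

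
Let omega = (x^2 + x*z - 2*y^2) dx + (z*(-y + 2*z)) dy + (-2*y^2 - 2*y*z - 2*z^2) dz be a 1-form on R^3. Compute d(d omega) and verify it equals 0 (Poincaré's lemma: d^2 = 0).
d(d omega) = 0

Step 1: d omega = sum_{i<j} (∂f_j/∂x_i - ∂f_i/∂x_j) dx_i ∧ dx_j:
  coeff of dx ∧ dy: 4*y
  coeff of dx ∧ dz: -x
  coeff of dy ∧ dz: -3*y - 6*z
Step 2: Apply d again to each 2-form coefficient. The only possible 3-form in R^3 is dx ∧ dy ∧ dz, with coefficient
  ∂(coeff of dy∧dz)/∂x - ∂(coeff of dx∧dz)/∂y + ∂(coeff of dx∧dy)/∂z
  = ∂/∂x (-3*y - 6*z) - ∂/∂y (-x) + ∂/∂z (4*y).
Each of these terms simplifies to sums of mixed partials that cancel in pairs. The result is 0 (by equality of mixed partials for smooth functions — Schwarz / Clairaut).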